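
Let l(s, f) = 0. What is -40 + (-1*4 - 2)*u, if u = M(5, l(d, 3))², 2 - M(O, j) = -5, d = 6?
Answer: -334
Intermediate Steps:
M(O, j) = 7 (M(O, j) = 2 - 1*(-5) = 2 + 5 = 7)
u = 49 (u = 7² = 49)
-40 + (-1*4 - 2)*u = -40 + (-1*4 - 2)*49 = -40 + (-4 - 2)*49 = -40 - 6*49 = -40 - 294 = -334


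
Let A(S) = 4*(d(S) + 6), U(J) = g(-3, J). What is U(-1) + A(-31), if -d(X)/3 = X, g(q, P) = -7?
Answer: 389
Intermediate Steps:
d(X) = -3*X
U(J) = -7
A(S) = 24 - 12*S (A(S) = 4*(-3*S + 6) = 4*(6 - 3*S) = 24 - 12*S)
U(-1) + A(-31) = -7 + (24 - 12*(-31)) = -7 + (24 + 372) = -7 + 396 = 389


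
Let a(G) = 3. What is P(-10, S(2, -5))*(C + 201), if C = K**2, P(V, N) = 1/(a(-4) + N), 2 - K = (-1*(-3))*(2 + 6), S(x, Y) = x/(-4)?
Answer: 274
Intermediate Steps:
S(x, Y) = -x/4 (S(x, Y) = x*(-1/4) = -x/4)
K = -22 (K = 2 - (-1*(-3))*(2 + 6) = 2 - 3*8 = 2 - 1*24 = 2 - 24 = -22)
P(V, N) = 1/(3 + N)
C = 484 (C = (-22)**2 = 484)
P(-10, S(2, -5))*(C + 201) = (484 + 201)/(3 - 1/4*2) = 685/(3 - 1/2) = 685/(5/2) = (2/5)*685 = 274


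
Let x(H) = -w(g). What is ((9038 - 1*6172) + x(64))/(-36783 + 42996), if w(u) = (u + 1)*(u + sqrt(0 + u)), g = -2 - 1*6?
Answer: 2810/6213 + 14*I*sqrt(2)/6213 ≈ 0.45228 + 0.0031867*I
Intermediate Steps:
g = -8 (g = -2 - 6 = -8)
w(u) = (1 + u)*(u + sqrt(u))
x(H) = -56 + 14*I*sqrt(2) (x(H) = -(-8 + sqrt(-8) + (-8)**2 + (-8)**(3/2)) = -(-8 + 2*I*sqrt(2) + 64 - 16*I*sqrt(2)) = -(56 - 14*I*sqrt(2)) = -56 + 14*I*sqrt(2))
((9038 - 1*6172) + x(64))/(-36783 + 42996) = ((9038 - 1*6172) + (-56 + 14*I*sqrt(2)))/(-36783 + 42996) = ((9038 - 6172) + (-56 + 14*I*sqrt(2)))/6213 = (2866 + (-56 + 14*I*sqrt(2)))*(1/6213) = (2810 + 14*I*sqrt(2))*(1/6213) = 2810/6213 + 14*I*sqrt(2)/6213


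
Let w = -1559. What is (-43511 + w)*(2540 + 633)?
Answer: -143007110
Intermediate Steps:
(-43511 + w)*(2540 + 633) = (-43511 - 1559)*(2540 + 633) = -45070*3173 = -143007110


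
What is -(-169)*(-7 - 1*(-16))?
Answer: 1521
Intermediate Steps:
-(-169)*(-7 - 1*(-16)) = -(-169)*(-7 + 16) = -(-169)*9 = -13*(-117) = 1521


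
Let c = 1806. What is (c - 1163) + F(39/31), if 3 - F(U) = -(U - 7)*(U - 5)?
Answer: 641454/961 ≈ 667.49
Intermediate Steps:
F(U) = 3 + (-7 + U)*(-5 + U) (F(U) = 3 - (-1)*(U - 7)*(U - 5) = 3 - (-1)*(-7 + U)*(-5 + U) = 3 + (-7 + U)*(-5 + U))
(c - 1163) + F(39/31) = (1806 - 1163) + (38 + (39/31)² - 468/31) = 643 + (38 + (39*(1/31))² - 468/31) = 643 + (38 + (39/31)² - 12*39/31) = 643 + (38 + 1521/961 - 468/31) = 643 + 23531/961 = 641454/961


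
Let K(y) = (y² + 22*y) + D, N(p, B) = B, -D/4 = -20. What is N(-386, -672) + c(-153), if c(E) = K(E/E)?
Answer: -569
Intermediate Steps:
D = 80 (D = -4*(-20) = 80)
K(y) = 80 + y² + 22*y (K(y) = (y² + 22*y) + 80 = 80 + y² + 22*y)
c(E) = 103 (c(E) = 80 + (E/E)² + 22*(E/E) = 80 + 1² + 22*1 = 80 + 1 + 22 = 103)
N(-386, -672) + c(-153) = -672 + 103 = -569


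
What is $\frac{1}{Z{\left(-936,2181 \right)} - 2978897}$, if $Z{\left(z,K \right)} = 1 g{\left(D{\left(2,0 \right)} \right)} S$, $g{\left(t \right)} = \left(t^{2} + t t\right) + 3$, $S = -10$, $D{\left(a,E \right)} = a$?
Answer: $- \frac{1}{2979007} \approx -3.3568 \cdot 10^{-7}$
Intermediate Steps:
$g{\left(t \right)} = 3 + 2 t^{2}$ ($g{\left(t \right)} = \left(t^{2} + t^{2}\right) + 3 = 2 t^{2} + 3 = 3 + 2 t^{2}$)
$Z{\left(z,K \right)} = -110$ ($Z{\left(z,K \right)} = 1 \left(3 + 2 \cdot 2^{2}\right) \left(-10\right) = 1 \left(3 + 2 \cdot 4\right) \left(-10\right) = 1 \left(3 + 8\right) \left(-10\right) = 1 \cdot 11 \left(-10\right) = 11 \left(-10\right) = -110$)
$\frac{1}{Z{\left(-936,2181 \right)} - 2978897} = \frac{1}{-110 - 2978897} = \frac{1}{-2979007} = - \frac{1}{2979007}$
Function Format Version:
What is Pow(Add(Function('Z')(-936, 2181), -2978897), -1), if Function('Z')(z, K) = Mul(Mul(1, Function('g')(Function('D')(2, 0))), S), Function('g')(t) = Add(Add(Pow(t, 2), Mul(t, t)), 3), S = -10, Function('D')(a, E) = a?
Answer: Rational(-1, 2979007) ≈ -3.3568e-7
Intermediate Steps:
Function('g')(t) = Add(3, Mul(2, Pow(t, 2))) (Function('g')(t) = Add(Add(Pow(t, 2), Pow(t, 2)), 3) = Add(Mul(2, Pow(t, 2)), 3) = Add(3, Mul(2, Pow(t, 2))))
Function('Z')(z, K) = -110 (Function('Z')(z, K) = Mul(Mul(1, Add(3, Mul(2, Pow(2, 2)))), -10) = Mul(Mul(1, Add(3, Mul(2, 4))), -10) = Mul(Mul(1, Add(3, 8)), -10) = Mul(Mul(1, 11), -10) = Mul(11, -10) = -110)
Pow(Add(Function('Z')(-936, 2181), -2978897), -1) = Pow(Add(-110, -2978897), -1) = Pow(-2979007, -1) = Rational(-1, 2979007)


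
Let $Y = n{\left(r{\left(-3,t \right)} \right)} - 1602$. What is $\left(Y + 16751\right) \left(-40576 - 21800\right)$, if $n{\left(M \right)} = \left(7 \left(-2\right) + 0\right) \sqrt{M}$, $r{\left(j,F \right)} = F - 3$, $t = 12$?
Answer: $-942314232$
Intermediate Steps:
$r{\left(j,F \right)} = -3 + F$
$n{\left(M \right)} = - 14 \sqrt{M}$ ($n{\left(M \right)} = \left(-14 + 0\right) \sqrt{M} = - 14 \sqrt{M}$)
$Y = -1644$ ($Y = - 14 \sqrt{-3 + 12} - 1602 = - 14 \sqrt{9} - 1602 = \left(-14\right) 3 - 1602 = -42 - 1602 = -1644$)
$\left(Y + 16751\right) \left(-40576 - 21800\right) = \left(-1644 + 16751\right) \left(-40576 - 21800\right) = 15107 \left(-62376\right) = -942314232$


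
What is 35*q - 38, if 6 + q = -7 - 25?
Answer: -1368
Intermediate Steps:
q = -38 (q = -6 + (-7 - 25) = -6 - 32 = -38)
35*q - 38 = 35*(-38) - 38 = -1330 - 38 = -1368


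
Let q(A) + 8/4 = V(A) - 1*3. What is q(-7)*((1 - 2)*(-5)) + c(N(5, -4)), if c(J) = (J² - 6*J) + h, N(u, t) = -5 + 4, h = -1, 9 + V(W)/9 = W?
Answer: -739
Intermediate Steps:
V(W) = -81 + 9*W
N(u, t) = -1
q(A) = -86 + 9*A (q(A) = -2 + ((-81 + 9*A) - 1*3) = -2 + ((-81 + 9*A) - 3) = -2 + (-84 + 9*A) = -86 + 9*A)
c(J) = -1 + J² - 6*J (c(J) = (J² - 6*J) - 1 = -1 + J² - 6*J)
q(-7)*((1 - 2)*(-5)) + c(N(5, -4)) = (-86 + 9*(-7))*((1 - 2)*(-5)) + (-1 + (-1)² - 6*(-1)) = (-86 - 63)*(-1*(-5)) + (-1 + 1 + 6) = -149*5 + 6 = -745 + 6 = -739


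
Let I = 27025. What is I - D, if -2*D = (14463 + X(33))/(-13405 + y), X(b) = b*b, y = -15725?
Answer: 131205079/4855 ≈ 27025.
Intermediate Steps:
X(b) = b**2
D = 1296/4855 (D = -(14463 + 33**2)/(2*(-13405 - 15725)) = -(14463 + 1089)/(2*(-29130)) = -7776*(-1)/29130 = -1/2*(-2592/4855) = 1296/4855 ≈ 0.26694)
I - D = 27025 - 1*1296/4855 = 27025 - 1296/4855 = 131205079/4855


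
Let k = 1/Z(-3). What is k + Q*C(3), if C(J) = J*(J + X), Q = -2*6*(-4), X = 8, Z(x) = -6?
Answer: 9503/6 ≈ 1583.8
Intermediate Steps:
Q = 48 (Q = -12*(-4) = 48)
C(J) = J*(8 + J) (C(J) = J*(J + 8) = J*(8 + J))
k = -⅙ (k = 1/(-6) = -⅙ ≈ -0.16667)
k + Q*C(3) = -⅙ + 48*(3*(8 + 3)) = -⅙ + 48*(3*11) = -⅙ + 48*33 = -⅙ + 1584 = 9503/6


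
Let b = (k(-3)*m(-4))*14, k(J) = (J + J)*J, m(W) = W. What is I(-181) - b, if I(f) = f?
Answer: 827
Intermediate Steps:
k(J) = 2*J² (k(J) = (2*J)*J = 2*J²)
b = -1008 (b = ((2*(-3)²)*(-4))*14 = ((2*9)*(-4))*14 = (18*(-4))*14 = -72*14 = -1008)
I(-181) - b = -181 - 1*(-1008) = -181 + 1008 = 827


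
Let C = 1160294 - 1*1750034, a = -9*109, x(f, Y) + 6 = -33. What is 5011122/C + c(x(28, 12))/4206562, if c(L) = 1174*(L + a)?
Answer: -1815483103147/206731489490 ≈ -8.7818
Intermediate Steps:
x(f, Y) = -39 (x(f, Y) = -6 - 33 = -39)
a = -981
c(L) = -1151694 + 1174*L (c(L) = 1174*(L - 981) = 1174*(-981 + L) = -1151694 + 1174*L)
C = -589740 (C = 1160294 - 1750034 = -589740)
5011122/C + c(x(28, 12))/4206562 = 5011122/(-589740) + (-1151694 + 1174*(-39))/4206562 = 5011122*(-1/589740) + (-1151694 - 45786)*(1/4206562) = -835187/98290 - 1197480*1/4206562 = -835187/98290 - 598740/2103281 = -1815483103147/206731489490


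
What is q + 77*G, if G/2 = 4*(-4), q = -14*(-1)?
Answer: -2450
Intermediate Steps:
q = 14
G = -32 (G = 2*(4*(-4)) = 2*(-16) = -32)
q + 77*G = 14 + 77*(-32) = 14 - 2464 = -2450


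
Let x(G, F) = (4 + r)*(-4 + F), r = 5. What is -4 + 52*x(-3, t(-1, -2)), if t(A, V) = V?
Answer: -2812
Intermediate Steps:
x(G, F) = -36 + 9*F (x(G, F) = (4 + 5)*(-4 + F) = 9*(-4 + F) = -36 + 9*F)
-4 + 52*x(-3, t(-1, -2)) = -4 + 52*(-36 + 9*(-2)) = -4 + 52*(-36 - 18) = -4 + 52*(-54) = -4 - 2808 = -2812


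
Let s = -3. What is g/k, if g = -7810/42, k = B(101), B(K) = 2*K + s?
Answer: -3905/4179 ≈ -0.93443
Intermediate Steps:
B(K) = -3 + 2*K (B(K) = 2*K - 3 = -3 + 2*K)
k = 199 (k = -3 + 2*101 = -3 + 202 = 199)
g = -3905/21 (g = -7810*1/42 = -3905/21 ≈ -185.95)
g/k = -3905/21/199 = -3905/21*1/199 = -3905/4179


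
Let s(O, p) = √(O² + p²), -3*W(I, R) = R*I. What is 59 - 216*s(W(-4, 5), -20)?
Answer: 59 - 1440*√10 ≈ -4494.7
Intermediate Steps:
W(I, R) = -I*R/3 (W(I, R) = -R*I/3 = -I*R/3)
59 - 216*s(W(-4, 5), -20) = 59 - 216*√((-⅓*(-4)*5)² + (-20)²) = 59 - 216*√((20/3)² + 400) = 59 - 216*√(400/9 + 400) = 59 - 1440*√10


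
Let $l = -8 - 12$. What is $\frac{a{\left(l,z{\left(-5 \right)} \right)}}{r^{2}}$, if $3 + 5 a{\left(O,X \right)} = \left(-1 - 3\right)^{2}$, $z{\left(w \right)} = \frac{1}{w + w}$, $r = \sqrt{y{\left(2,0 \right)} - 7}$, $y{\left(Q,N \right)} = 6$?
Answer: $- \frac{13}{5} \approx -2.6$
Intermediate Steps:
$l = -20$
$r = i$ ($r = \sqrt{6 - 7} = \sqrt{-1} = i \approx 1.0 i$)
$z{\left(w \right)} = \frac{1}{2 w}$
$a{\left(O,X \right)} = \frac{13}{5}$ ($a{\left(O,X \right)} = - \frac{3}{5} + \frac{\left(-1 - 3\right)^{2}}{5} = - \frac{3}{5} + \frac{\left(-4\right)^{2}}{5} = - \frac{3}{5} + \frac{1}{5} \cdot 16 = - \frac{3}{5} + \frac{16}{5} = \frac{13}{5}$)
$\frac{a{\left(l,z{\left(-5 \right)} \right)}}{r^{2}} = \frac{13}{5 i^{2}} = \frac{13}{5 \left(-1\right)} = \frac{13}{5} \left(-1\right) = - \frac{13}{5}$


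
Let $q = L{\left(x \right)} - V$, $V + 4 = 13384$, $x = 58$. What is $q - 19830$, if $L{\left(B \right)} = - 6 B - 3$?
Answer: $-33561$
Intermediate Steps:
$L{\left(B \right)} = -3 - 6 B$
$V = 13380$ ($V = -4 + 13384 = 13380$)
$q = -13731$ ($q = \left(-3 - 348\right) - 13380 = -351 - 13380 = -13731$)
$q - 19830 = -13731 - 19830 = -33561$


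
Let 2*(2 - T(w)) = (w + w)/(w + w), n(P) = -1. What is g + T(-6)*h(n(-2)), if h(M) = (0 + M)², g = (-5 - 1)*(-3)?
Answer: 39/2 ≈ 19.500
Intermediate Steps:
g = 18 (g = -6*(-3) = 18)
h(M) = M²
T(w) = 3/2 (T(w) = 2 - (w + w)/(2*(w + w)) = 2 - 2*w/(2*(2*w)) = 2 - 2*w*1/(2*w)/2 = 2 - ½*1 = 2 - ½ = 3/2)
g + T(-6)*h(n(-2)) = 18 + (3/2)*(-1)² = 18 + (3/2)*1 = 18 + 3/2 = 39/2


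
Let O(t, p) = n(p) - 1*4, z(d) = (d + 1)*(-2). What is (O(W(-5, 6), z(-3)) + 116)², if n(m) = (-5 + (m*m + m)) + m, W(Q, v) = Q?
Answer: 17161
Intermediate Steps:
z(d) = -2 - 2*d (z(d) = (1 + d)*(-2) = -2 - 2*d)
n(m) = -5 + m² + 2*m (n(m) = (-5 + (m² + m)) + m = (-5 + (m + m²)) + m = (-5 + m + m²) + m = -5 + m² + 2*m)
O(t, p) = -9 + p² + 2*p (O(t, p) = (-5 + p² + 2*p) - 1*4 = (-5 + p² + 2*p) - 4 = -9 + p² + 2*p)
(O(W(-5, 6), z(-3)) + 116)² = ((-9 + (-2 - 2*(-3))² + 2*(-2 - 2*(-3))) + 116)² = ((-9 + (-2 + 6)² + 2*(-2 + 6)) + 116)² = ((-9 + 4² + 2*4) + 116)² = ((-9 + 16 + 8) + 116)² = (15 + 116)² = 131² = 17161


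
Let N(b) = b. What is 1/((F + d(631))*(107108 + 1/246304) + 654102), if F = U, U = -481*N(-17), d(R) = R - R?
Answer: 246304/215879598406449 ≈ 1.1409e-9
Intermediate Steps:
d(R) = 0
U = 8177 (U = -481*(-17) = 8177)
F = 8177
1/((F + d(631))*(107108 + 1/246304) + 654102) = 1/((8177 + 0)*(107108 + 1/246304) + 654102) = 1/(8177*(107108 + 1/246304) + 654102) = 1/(8177*(26381128833/246304) + 654102) = 1/(215718490467441/246304 + 654102) = 1/(215879598406449/246304) = 246304/215879598406449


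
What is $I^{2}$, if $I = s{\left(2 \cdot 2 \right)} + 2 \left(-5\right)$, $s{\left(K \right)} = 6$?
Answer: $16$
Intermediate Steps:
$I = -4$ ($I = 6 + 2 \left(-5\right) = 6 - 10 = -4$)
$I^{2} = \left(-4\right)^{2} = 16$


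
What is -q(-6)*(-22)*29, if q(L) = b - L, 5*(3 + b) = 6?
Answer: 13398/5 ≈ 2679.6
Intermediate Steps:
b = -9/5 (b = -3 + (⅕)*6 = -3 + 6/5 = -9/5 ≈ -1.8000)
q(L) = -9/5 - L
-q(-6)*(-22)*29 = -(-9/5 - 1*(-6))*(-22)*29 = -(-9/5 + 6)*(-22)*29 = -(21/5)*(-22)*29 = -(-462)*29/5 = -1*(-13398/5) = 13398/5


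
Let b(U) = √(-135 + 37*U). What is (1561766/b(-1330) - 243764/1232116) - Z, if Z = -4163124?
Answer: 1282362861655/308029 - 1561766*I*√49345/49345 ≈ 4.1631e+6 - 7030.6*I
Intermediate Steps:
(1561766/b(-1330) - 243764/1232116) - Z = (1561766/(√(-135 + 37*(-1330))) - 243764/1232116) - 1*(-4163124) = (1561766/(√(-135 - 49210)) - 243764*1/1232116) + 4163124 = (1561766/(√(-49345)) - 60941/308029) + 4163124 = (1561766/((I*√49345)) - 60941/308029) + 4163124 = (1561766*(-I*√49345/49345) - 60941/308029) + 4163124 = (-1561766*I*√49345/49345 - 60941/308029) + 4163124 = (-60941/308029 - 1561766*I*√49345/49345) + 4163124 = 1282362861655/308029 - 1561766*I*√49345/49345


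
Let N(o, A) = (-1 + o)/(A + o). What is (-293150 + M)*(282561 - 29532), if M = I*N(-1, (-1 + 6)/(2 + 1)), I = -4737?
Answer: -70579656231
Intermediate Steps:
N(o, A) = (-1 + o)/(A + o)
M = 14211 (M = -4737*(-1 - 1)/((-1 + 6)/(2 + 1) - 1) = -4737*(-2)/(5/3 - 1) = -4737*(-2)/⅔ = -14211*(-2)/2 = -4737*(-3) = 14211)
(-293150 + M)*(282561 - 29532) = (-293150 + 14211)*(282561 - 29532) = -278939*253029 = -70579656231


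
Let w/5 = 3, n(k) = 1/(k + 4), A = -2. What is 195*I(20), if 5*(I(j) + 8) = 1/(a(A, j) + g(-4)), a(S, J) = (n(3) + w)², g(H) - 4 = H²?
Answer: -6351683/4072 ≈ -1559.8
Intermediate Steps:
n(k) = 1/(4 + k)
w = 15 (w = 5*3 = 15)
g(H) = 4 + H²
a(S, J) = 11236/49 (a(S, J) = (1/(4 + 3) + 15)² = (1/7 + 15)² = (⅐ + 15)² = (106/7)² = 11236/49)
I(j) = -488591/61080 (I(j) = -8 + 1/(5*(11236/49 + (4 + (-4)²))) = -8 + 1/(5*(11236/49 + (4 + 16))) = -8 + 1/(5*(11236/49 + 20)) = -8 + 1/(5*(12216/49)) = -8 + (⅕)*(49/12216) = -8 + 49/61080 = -488591/61080)
195*I(20) = 195*(-488591/61080) = -6351683/4072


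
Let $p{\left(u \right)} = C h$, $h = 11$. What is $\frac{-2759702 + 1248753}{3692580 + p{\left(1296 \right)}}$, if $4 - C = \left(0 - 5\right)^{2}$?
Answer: $- \frac{1510949}{3692349} \approx -0.40921$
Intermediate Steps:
$C = -21$ ($C = 4 - \left(0 - 5\right)^{2} = 4 - \left(-5\right)^{2} = 4 - 25 = -21$)
$p{\left(u \right)} = -231$ ($p{\left(u \right)} = \left(-21\right) 11 = -231$)
$\frac{-2759702 + 1248753}{3692580 + p{\left(1296 \right)}} = \frac{-2759702 + 1248753}{3692580 - 231} = - \frac{1510949}{3692349}$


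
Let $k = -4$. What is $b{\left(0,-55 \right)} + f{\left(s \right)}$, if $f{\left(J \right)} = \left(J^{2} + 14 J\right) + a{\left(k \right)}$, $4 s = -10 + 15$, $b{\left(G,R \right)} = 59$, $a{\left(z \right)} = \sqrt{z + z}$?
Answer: $\frac{1249}{16} + 2 i \sqrt{2} \approx 78.063 + 2.8284 i$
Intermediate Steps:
$a{\left(z \right)} = \sqrt{2} \sqrt{z}$ ($a{\left(z \right)} = \sqrt{2 z} = \sqrt{2} \sqrt{z}$)
$s = \frac{5}{4}$ ($s = \frac{-10 + 15}{4} = \frac{1}{4} \cdot 5 = \frac{5}{4} \approx 1.25$)
$f{\left(J \right)} = J^{2} + 14 J + 2 i \sqrt{2}$ ($f{\left(J \right)} = \left(J^{2} + 14 J\right) + \sqrt{2} \sqrt{-4} = \left(J^{2} + 14 J\right) + \sqrt{2} \cdot 2 i = \left(J^{2} + 14 J\right) + 2 i \sqrt{2} = J^{2} + 14 J + 2 i \sqrt{2}$)
$b{\left(0,-55 \right)} + f{\left(s \right)} = 59 + \left(\left(\frac{5}{4}\right)^{2} + 14 \cdot \frac{5}{4} + 2 i \sqrt{2}\right) = 59 + \left(\frac{25}{16} + \frac{35}{2} + 2 i \sqrt{2}\right) = 59 + \left(\frac{305}{16} + 2 i \sqrt{2}\right) = \frac{1249}{16} + 2 i \sqrt{2}$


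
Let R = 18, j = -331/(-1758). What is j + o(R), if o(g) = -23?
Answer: -40103/1758 ≈ -22.812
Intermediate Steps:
j = 331/1758 (j = -331*(-1/1758) = 331/1758 ≈ 0.18828)
j + o(R) = 331/1758 - 23 = -40103/1758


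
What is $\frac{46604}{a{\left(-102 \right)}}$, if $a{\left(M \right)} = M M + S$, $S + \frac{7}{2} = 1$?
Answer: $\frac{93208}{20803} \approx 4.4805$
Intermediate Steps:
$S = - \frac{5}{2}$ ($S = - \frac{7}{2} + 1 = - \frac{5}{2} \approx -2.5$)
$a{\left(M \right)} = - \frac{5}{2} + M^{2}$ ($a{\left(M \right)} = M M - \frac{5}{2} = M^{2} - \frac{5}{2} = - \frac{5}{2} + M^{2}$)
$\frac{46604}{a{\left(-102 \right)}} = \frac{46604}{- \frac{5}{2} + \left(-102\right)^{2}} = \frac{46604}{- \frac{5}{2} + 10404} = \frac{46604}{\frac{20803}{2}} = 46604 \cdot \frac{2}{20803} = \frac{93208}{20803}$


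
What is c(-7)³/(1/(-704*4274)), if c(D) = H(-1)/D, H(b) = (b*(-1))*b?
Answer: -3008896/343 ≈ -8772.3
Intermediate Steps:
H(b) = -b² (H(b) = (-b)*b = -b²)
c(D) = -1/D (c(D) = (-1*(-1)²)/D = (-1*1)/D = -1/D)
c(-7)³/(1/(-704*4274)) = (-1/(-7))³/(1/(-704*4274)) = (-1*(-⅐))³/(1/(-3008896)) = (⅐)³/(-1/3008896) = (1/343)*(-3008896) = -3008896/343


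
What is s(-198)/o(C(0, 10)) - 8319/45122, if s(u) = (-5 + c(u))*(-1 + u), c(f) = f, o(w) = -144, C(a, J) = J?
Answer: -911995685/3248784 ≈ -280.72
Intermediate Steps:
s(u) = (-1 + u)*(-5 + u) (s(u) = (-5 + u)*(-1 + u) = (-1 + u)*(-5 + u))
s(-198)/o(C(0, 10)) - 8319/45122 = (5 + (-198)² - 6*(-198))/(-144) - 8319/45122 = (5 + 39204 + 1188)*(-1/144) - 8319*1/45122 = 40397*(-1/144) - 8319/45122 = -40397/144 - 8319/45122 = -911995685/3248784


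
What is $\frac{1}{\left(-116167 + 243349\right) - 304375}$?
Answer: $- \frac{1}{177193} \approx -5.6436 \cdot 10^{-6}$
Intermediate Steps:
$\frac{1}{\left(-116167 + 243349\right) - 304375} = \frac{1}{127182 - 304375} = \frac{1}{-177193} = - \frac{1}{177193}$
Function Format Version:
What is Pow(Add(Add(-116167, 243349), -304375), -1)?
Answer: Rational(-1, 177193) ≈ -5.6436e-6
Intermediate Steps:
Pow(Add(Add(-116167, 243349), -304375), -1) = Pow(Add(127182, -304375), -1) = Pow(-177193, -1) = Rational(-1, 177193)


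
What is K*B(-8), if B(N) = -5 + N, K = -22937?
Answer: 298181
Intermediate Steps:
K*B(-8) = -22937*(-5 - 8) = -22937*(-13) = 298181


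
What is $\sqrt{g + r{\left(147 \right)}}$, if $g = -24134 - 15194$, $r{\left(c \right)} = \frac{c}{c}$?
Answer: $i \sqrt{39327} \approx 198.31 i$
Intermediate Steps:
$r{\left(c \right)} = 1$
$g = -39328$ ($g = -24134 - 15194 = -39328$)
$\sqrt{g + r{\left(147 \right)}} = \sqrt{-39328 + 1} = \sqrt{-39327} = i \sqrt{39327}$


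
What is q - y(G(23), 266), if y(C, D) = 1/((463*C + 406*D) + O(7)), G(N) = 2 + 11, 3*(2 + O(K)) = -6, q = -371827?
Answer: -42392368098/114011 ≈ -3.7183e+5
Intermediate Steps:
O(K) = -4 (O(K) = -2 + (⅓)*(-6) = -2 - 2 = -4)
G(N) = 13
y(C, D) = 1/(-4 + 406*D + 463*C) (y(C, D) = 1/((463*C + 406*D) - 4) = 1/((406*D + 463*C) - 4) = 1/(-4 + 406*D + 463*C))
q - y(G(23), 266) = -371827 - 1/(-4 + 406*266 + 463*13) = -371827 - 1/(-4 + 107996 + 6019) = -371827 - 1/114011 = -42392368098/114011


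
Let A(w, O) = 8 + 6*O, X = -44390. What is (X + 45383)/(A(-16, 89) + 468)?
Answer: 993/1010 ≈ 0.98317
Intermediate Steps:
(X + 45383)/(A(-16, 89) + 468) = (-44390 + 45383)/((8 + 6*89) + 468) = 993/((8 + 534) + 468) = 993/(542 + 468) = 993/1010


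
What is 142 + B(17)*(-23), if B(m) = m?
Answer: -249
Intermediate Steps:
142 + B(17)*(-23) = 142 + 17*(-23) = 142 - 391 = -249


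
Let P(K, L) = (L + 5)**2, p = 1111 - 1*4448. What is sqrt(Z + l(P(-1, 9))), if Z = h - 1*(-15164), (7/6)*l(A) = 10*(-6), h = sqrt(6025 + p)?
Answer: 2*sqrt(185129 + 98*sqrt(42))/7 ≈ 123.14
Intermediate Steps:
p = -3337 (p = 1111 - 4448 = -3337)
h = 8*sqrt(42) (h = sqrt(6025 - 3337) = sqrt(2688) = 8*sqrt(42) ≈ 51.846)
P(K, L) = (5 + L)**2
l(A) = -360/7 (l(A) = 6*(10*(-6))/7 = (6/7)*(-60) = -360/7)
Z = 15164 + 8*sqrt(42) (Z = 8*sqrt(42) - 1*(-15164) = 8*sqrt(42) + 15164 = 15164 + 8*sqrt(42) ≈ 15216.)
sqrt(Z + l(P(-1, 9))) = sqrt((15164 + 8*sqrt(42)) - 360/7) = sqrt(105788/7 + 8*sqrt(42))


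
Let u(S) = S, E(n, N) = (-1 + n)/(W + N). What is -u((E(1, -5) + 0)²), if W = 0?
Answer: 0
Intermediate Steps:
E(n, N) = (-1 + n)/N (E(n, N) = (-1 + n)/(0 + N) = (-1 + n)/N)
-u((E(1, -5) + 0)²) = -((-1 + 1)/(-5) + 0)² = -(-⅕*0 + 0)² = -(0 + 0)² = -1*0² = -1*0 = 0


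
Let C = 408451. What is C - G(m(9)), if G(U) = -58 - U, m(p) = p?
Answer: 408518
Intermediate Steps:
C - G(m(9)) = 408451 - (-58 - 1*9) = 408451 - (-58 - 9) = 408451 - 1*(-67) = 408451 + 67 = 408518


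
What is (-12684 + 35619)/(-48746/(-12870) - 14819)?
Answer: -147586725/95335892 ≈ -1.5481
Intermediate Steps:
(-12684 + 35619)/(-48746/(-12870) - 14819) = 22935/(-48746*(-1/12870) - 14819) = 22935/(24373/6435 - 14819) = 22935/(-95335892/6435) = 22935*(-6435/95335892) = -147586725/95335892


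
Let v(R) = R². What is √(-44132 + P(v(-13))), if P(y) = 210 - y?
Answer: 3*I*√4899 ≈ 209.98*I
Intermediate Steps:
√(-44132 + P(v(-13))) = √(-44132 + (210 - 1*(-13)²)) = √(-44132 + (210 - 1*169)) = √(-44132 + (210 - 169)) = √(-44132 + 41) = √(-44091) = 3*I*√4899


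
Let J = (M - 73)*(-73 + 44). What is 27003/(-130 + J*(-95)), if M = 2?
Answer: -9001/65245 ≈ -0.13796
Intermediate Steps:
J = 2059 (J = (2 - 73)*(-73 + 44) = -71*(-29) = 2059)
27003/(-130 + J*(-95)) = 27003/(-130 + 2059*(-95)) = 27003/(-130 - 195605) = 27003/(-195735) = 27003*(-1/195735) = -9001/65245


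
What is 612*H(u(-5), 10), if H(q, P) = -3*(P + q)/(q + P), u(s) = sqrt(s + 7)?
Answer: -1836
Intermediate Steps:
u(s) = sqrt(7 + s)
H(q, P) = -3 (H(q, P) = -3*(P + q)/(P + q) = -3*1 = -3)
612*H(u(-5), 10) = 612*(-3) = -1836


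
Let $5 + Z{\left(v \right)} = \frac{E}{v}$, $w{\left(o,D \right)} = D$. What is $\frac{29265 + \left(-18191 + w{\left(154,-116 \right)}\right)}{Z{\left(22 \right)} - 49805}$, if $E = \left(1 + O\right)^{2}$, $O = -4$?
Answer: $- \frac{241076}{1095811} \approx -0.22$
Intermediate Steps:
$E = 9$ ($E = \left(1 - 4\right)^{2} = \left(-3\right)^{2} = 9$)
$Z{\left(v \right)} = -5 + \frac{9}{v}$
$\frac{29265 + \left(-18191 + w{\left(154,-116 \right)}\right)}{Z{\left(22 \right)} - 49805} = \frac{29265 - 18307}{\left(-5 + \frac{9}{22}\right) - 49805} = \frac{29265 - 18307}{\left(-5 + 9 \cdot \frac{1}{22}\right) - 49805} = \frac{10958}{\left(-5 + \frac{9}{22}\right) - 49805} = \frac{10958}{- \frac{101}{22} - 49805} = \frac{10958}{- \frac{1095811}{22}} = 10958 \left(- \frac{22}{1095811}\right) = - \frac{241076}{1095811}$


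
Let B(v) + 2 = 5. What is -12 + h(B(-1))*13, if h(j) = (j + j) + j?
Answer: 105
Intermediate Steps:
B(v) = 3 (B(v) = -2 + 5 = 3)
h(j) = 3*j (h(j) = 2*j + j = 3*j)
-12 + h(B(-1))*13 = -12 + (3*3)*13 = -12 + 9*13 = -12 + 117 = 105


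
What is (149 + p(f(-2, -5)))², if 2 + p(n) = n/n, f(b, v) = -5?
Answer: 21904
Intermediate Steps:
p(n) = -1 (p(n) = -2 + n/n = -2 + 1 = -1)
(149 + p(f(-2, -5)))² = (149 - 1)² = 148² = 21904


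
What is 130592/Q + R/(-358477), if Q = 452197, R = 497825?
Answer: -178300743141/162102223969 ≈ -1.0999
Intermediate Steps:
130592/Q + R/(-358477) = 130592/452197 + 497825/(-358477) = 130592*(1/452197) + 497825*(-1/358477) = 130592/452197 - 497825/358477 = -178300743141/162102223969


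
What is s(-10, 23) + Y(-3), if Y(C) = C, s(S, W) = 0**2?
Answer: -3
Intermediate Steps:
s(S, W) = 0
s(-10, 23) + Y(-3) = 0 - 3 = -3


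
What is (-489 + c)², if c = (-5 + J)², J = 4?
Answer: 238144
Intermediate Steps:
c = 1 (c = (-5 + 4)² = (-1)² = 1)
(-489 + c)² = (-489 + 1)² = (-488)² = 238144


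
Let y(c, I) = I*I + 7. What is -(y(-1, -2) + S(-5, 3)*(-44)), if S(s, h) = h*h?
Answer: 385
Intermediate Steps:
S(s, h) = h**2
y(c, I) = 7 + I**2 (y(c, I) = I**2 + 7 = 7 + I**2)
-(y(-1, -2) + S(-5, 3)*(-44)) = -((7 + (-2)**2) + 3**2*(-44)) = -((7 + 4) + 9*(-44)) = -(11 - 396) = -1*(-385) = 385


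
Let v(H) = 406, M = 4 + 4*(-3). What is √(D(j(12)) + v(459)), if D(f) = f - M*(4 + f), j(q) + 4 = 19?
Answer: √573 ≈ 23.937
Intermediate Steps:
j(q) = 15 (j(q) = -4 + 19 = 15)
M = -8 (M = 4 - 12 = -8)
D(f) = 32 + 9*f (D(f) = f - (-8)*(4 + f) = f - (-32 - 8*f) = f + (32 + 8*f) = 32 + 9*f)
√(D(j(12)) + v(459)) = √((32 + 9*15) + 406) = √((32 + 135) + 406) = √(167 + 406) = √573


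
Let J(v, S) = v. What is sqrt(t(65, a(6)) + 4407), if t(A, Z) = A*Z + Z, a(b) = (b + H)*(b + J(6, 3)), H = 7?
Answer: 13*sqrt(87) ≈ 121.26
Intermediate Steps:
a(b) = (6 + b)*(7 + b) (a(b) = (b + 7)*(b + 6) = (7 + b)*(6 + b) = (6 + b)*(7 + b))
t(A, Z) = Z + A*Z
sqrt(t(65, a(6)) + 4407) = sqrt((42 + 6**2 + 13*6)*(1 + 65) + 4407) = sqrt((42 + 36 + 78)*66 + 4407) = sqrt(156*66 + 4407) = sqrt(10296 + 4407) = sqrt(14703) = 13*sqrt(87)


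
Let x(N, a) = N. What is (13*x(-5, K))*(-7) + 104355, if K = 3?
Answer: 104810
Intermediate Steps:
(13*x(-5, K))*(-7) + 104355 = (13*(-5))*(-7) + 104355 = -65*(-7) + 104355 = 455 + 104355 = 104810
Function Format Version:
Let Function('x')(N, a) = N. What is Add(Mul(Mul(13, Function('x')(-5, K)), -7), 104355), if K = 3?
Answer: 104810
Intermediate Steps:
Add(Mul(Mul(13, Function('x')(-5, K)), -7), 104355) = Add(Mul(Mul(13, -5), -7), 104355) = Add(Mul(-65, -7), 104355) = Add(455, 104355) = 104810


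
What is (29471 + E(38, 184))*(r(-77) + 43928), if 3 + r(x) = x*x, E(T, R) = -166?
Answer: 1460971470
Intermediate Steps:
r(x) = -3 + x**2 (r(x) = -3 + x*x = -3 + x**2)
(29471 + E(38, 184))*(r(-77) + 43928) = (29471 - 166)*((-3 + (-77)**2) + 43928) = 29305*((-3 + 5929) + 43928) = 29305*(5926 + 43928) = 29305*49854 = 1460971470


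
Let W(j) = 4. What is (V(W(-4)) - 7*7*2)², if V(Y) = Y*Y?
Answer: 6724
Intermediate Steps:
V(Y) = Y²
(V(W(-4)) - 7*7*2)² = (4² - 7*7*2)² = (16 - 49*2)² = (16 - 98)² = (-82)² = 6724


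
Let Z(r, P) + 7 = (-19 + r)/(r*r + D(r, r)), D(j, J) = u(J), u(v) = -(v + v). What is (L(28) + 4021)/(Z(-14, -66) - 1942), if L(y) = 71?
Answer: -916608/436609 ≈ -2.0994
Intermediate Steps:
u(v) = -2*v
D(j, J) = -2*J
Z(r, P) = -7 + (-19 + r)/(r² - 2*r) (Z(r, P) = -7 + (-19 + r)/(r*r - 2*r) = -7 + (-19 + r)/(r² - 2*r))
(L(28) + 4021)/(Z(-14, -66) - 1942) = (71 + 4021)/((-19 - 7*(-14)² + 15*(-14))/((-14)*(-2 - 14)) - 1942) = 4092/(-1/14*(-19 - 7*196 - 210)/(-16) - 1942) = 4092/(-1/14*(-1/16)*(-19 - 1372 - 210) - 1942) = 4092/(-1/14*(-1/16)*(-1601) - 1942) = 4092/(-1601/224 - 1942) = 4092/(-436609/224) = 4092*(-224/436609) = -916608/436609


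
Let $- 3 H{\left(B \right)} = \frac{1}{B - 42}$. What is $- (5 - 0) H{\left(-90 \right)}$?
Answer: $- \frac{5}{396} \approx -0.012626$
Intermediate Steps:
$H{\left(B \right)} = - \frac{1}{3 \left(-42 + B\right)}$ ($H{\left(B \right)} = - \frac{1}{3 \left(B - 42\right)} = - \frac{1}{3 \left(-42 + B\right)}$)
$- (5 - 0) H{\left(-90 \right)} = - (5 - 0) \left(- \frac{1}{-126 + 3 \left(-90\right)}\right) = - (5 + 0) \left(- \frac{1}{-126 - 270}\right) = \left(-1\right) 5 \left(- \frac{1}{-396}\right) = - 5 \left(\left(-1\right) \left(- \frac{1}{396}\right)\right) = \left(-5\right) \frac{1}{396} = - \frac{5}{396}$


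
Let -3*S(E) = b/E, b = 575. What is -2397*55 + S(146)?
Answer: -57744305/438 ≈ -1.3184e+5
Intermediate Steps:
S(E) = -575/(3*E)
-2397*55 + S(146) = -2397*55 - 575/3/146 = -131835 - 575/3*1/146 = -131835 - 575/438 = -57744305/438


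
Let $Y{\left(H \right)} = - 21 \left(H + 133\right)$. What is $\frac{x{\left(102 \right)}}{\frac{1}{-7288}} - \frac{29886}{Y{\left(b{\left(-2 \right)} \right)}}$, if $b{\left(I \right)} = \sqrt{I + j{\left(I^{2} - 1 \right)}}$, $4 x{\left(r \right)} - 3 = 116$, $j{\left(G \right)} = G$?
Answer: $- \frac{101682661}{469} \approx -2.1681 \cdot 10^{5}$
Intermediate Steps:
$x{\left(r \right)} = \frac{119}{4}$ ($x{\left(r \right)} = \frac{3}{4} + \frac{1}{4} \cdot 116 = \frac{3}{4} + 29 = \frac{119}{4}$)
$b{\left(I \right)} = \sqrt{-1 + I + I^{2}}$ ($b{\left(I \right)} = \sqrt{I + \left(I^{2} - 1\right)} = \sqrt{I + \left(-1 + I^{2}\right)} = \sqrt{-1 + I + I^{2}}$)
$Y{\left(H \right)} = -2793 - 21 H$ ($Y{\left(H \right)} = - 21 \left(133 + H\right) = -2793 - 21 H$)
$\frac{x{\left(102 \right)}}{\frac{1}{-7288}} - \frac{29886}{Y{\left(b{\left(-2 \right)} \right)}} = \frac{119}{4 \frac{1}{-7288}} - \frac{29886}{-2793 - 21 \sqrt{-1 - 2 + \left(-2\right)^{2}}} = \frac{119}{4 \left(- \frac{1}{7288}\right)} - \frac{29886}{-2793 - 21 \sqrt{-1 - 2 + 4}} = \frac{119}{4} \left(-7288\right) - \frac{29886}{-2793 - 21 \sqrt{1}} = -216818 - \frac{29886}{-2793 - 21} = -216818 - \frac{29886}{-2814} = -216818 - - \frac{4981}{469} = -216818 + \frac{4981}{469} = - \frac{101682661}{469}$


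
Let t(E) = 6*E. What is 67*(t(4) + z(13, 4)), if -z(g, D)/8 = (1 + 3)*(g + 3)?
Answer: -32696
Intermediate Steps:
z(g, D) = -96 - 32*g (z(g, D) = -8*(1 + 3)*(g + 3) = -32*(3 + g) = -8*(12 + 4*g) = -96 - 32*g)
67*(t(4) + z(13, 4)) = 67*(6*4 + (-96 - 32*13)) = 67*(24 + (-96 - 416)) = 67*(24 - 512) = 67*(-488) = -32696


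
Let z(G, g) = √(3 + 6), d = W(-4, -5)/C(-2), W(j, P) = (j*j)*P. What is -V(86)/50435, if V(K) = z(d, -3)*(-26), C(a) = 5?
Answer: 78/50435 ≈ 0.0015465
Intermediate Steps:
W(j, P) = P*j² (W(j, P) = j²*P = P*j²)
d = -16 (d = -5*(-4)²/5 = -5*16*(⅕) = -80*⅕ = -16)
z(G, g) = 3 (z(G, g) = √9 = 3)
V(K) = -78 (V(K) = 3*(-26) = -78)
-V(86)/50435 = -(-78)/50435 = -1*(-78/50435) = 78/50435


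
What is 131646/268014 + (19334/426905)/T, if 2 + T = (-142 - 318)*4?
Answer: 8626319703982/17562935308845 ≈ 0.49117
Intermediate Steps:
T = -1842 (T = -2 + (-142 - 318)*4 = -2 - 460*4 = -2 - 1840 = -1842)
131646/268014 + (19334/426905)/T = 131646/268014 + (19334/426905)/(-1842) = 131646*(1/268014) + (19334*(1/426905))*(-1/1842) = 21941/44669 + (19334/426905)*(-1/1842) = 21941/44669 - 9667/393179505 = 8626319703982/17562935308845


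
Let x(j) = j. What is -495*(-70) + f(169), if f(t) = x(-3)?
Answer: 34647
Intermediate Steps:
f(t) = -3
-495*(-70) + f(169) = -495*(-70) - 3 = 34650 - 3 = 34647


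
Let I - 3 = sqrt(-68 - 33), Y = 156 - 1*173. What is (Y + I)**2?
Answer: (14 - I*sqrt(101))**2 ≈ 95.0 - 281.4*I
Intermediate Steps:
Y = -17 (Y = 156 - 173 = -17)
I = 3 + I*sqrt(101) (I = 3 + sqrt(-68 - 33) = 3 + sqrt(-101) = 3 + I*sqrt(101) ≈ 3.0 + 10.05*I)
(Y + I)**2 = (-17 + (3 + I*sqrt(101)))**2 = (-14 + I*sqrt(101))**2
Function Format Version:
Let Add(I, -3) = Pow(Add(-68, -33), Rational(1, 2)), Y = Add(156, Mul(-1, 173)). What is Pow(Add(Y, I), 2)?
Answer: Pow(Add(14, Mul(-1, I, Pow(101, Rational(1, 2)))), 2) ≈ Add(95.000, Mul(-281.40, I))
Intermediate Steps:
Y = -17 (Y = Add(156, -173) = -17)
I = Add(3, Mul(I, Pow(101, Rational(1, 2)))) (I = Add(3, Pow(Add(-68, -33), Rational(1, 2))) = Add(3, Pow(-101, Rational(1, 2))) = Add(3, Mul(I, Pow(101, Rational(1, 2)))) ≈ Add(3.0000, Mul(10.050, I)))
Pow(Add(Y, I), 2) = Pow(Add(-17, Add(3, Mul(I, Pow(101, Rational(1, 2))))), 2) = Pow(Add(-14, Mul(I, Pow(101, Rational(1, 2)))), 2)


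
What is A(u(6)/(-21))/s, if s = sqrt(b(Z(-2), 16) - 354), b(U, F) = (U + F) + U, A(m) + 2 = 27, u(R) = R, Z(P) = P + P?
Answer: -25*I*sqrt(346)/346 ≈ -1.344*I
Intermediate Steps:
Z(P) = 2*P
A(m) = 25 (A(m) = -2 + 27 = 25)
b(U, F) = F + 2*U (b(U, F) = (F + U) + U = F + 2*U)
s = I*sqrt(346) (s = sqrt((16 + 2*(2*(-2))) - 354) = sqrt((16 + 2*(-4)) - 354) = sqrt((16 - 8) - 354) = sqrt(8 - 354) = sqrt(-346) = I*sqrt(346) ≈ 18.601*I)
A(u(6)/(-21))/s = 25/((I*sqrt(346))) = 25*(-I*sqrt(346)/346) = -25*I*sqrt(346)/346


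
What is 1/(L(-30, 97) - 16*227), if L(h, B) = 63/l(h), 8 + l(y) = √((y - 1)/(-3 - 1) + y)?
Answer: -104588/380475115 + 21*I*√89/760950230 ≈ -0.00027489 + 2.6035e-7*I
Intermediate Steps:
l(y) = -8 + √(¼ + 3*y/4) (l(y) = -8 + √((y - 1)/(-3 - 1) + y) = -8 + √((-1 + y)/(-4) + y) = -8 + √((-1 + y)*(-¼) + y) = -8 + √((¼ - y/4) + y) = -8 + √(¼ + 3*y/4))
L(h, B) = 63/(-8 + √(1 + 3*h)/2)
1/(L(-30, 97) - 16*227) = 1/(126/(-16 + √(1 + 3*(-30))) - 16*227) = 1/(126/(-16 + √(1 - 90)) - 3632) = 1/(126/(-16 + √(-89)) - 3632) = 1/(126/(-16 + I*√89) - 3632) = 1/(-3632 + 126/(-16 + I*√89))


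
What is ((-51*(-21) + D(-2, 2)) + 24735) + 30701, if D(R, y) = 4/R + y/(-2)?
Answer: 56504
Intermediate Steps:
D(R, y) = 4/R - y/2 (D(R, y) = 4/R + y*(-½) = 4/R - y/2)
((-51*(-21) + D(-2, 2)) + 24735) + 30701 = ((-51*(-21) + (4/(-2) - ½*2)) + 24735) + 30701 = ((1071 + (4*(-½) - 1)) + 24735) + 30701 = ((1071 + (-2 - 1)) + 24735) + 30701 = ((1071 - 3) + 24735) + 30701 = (1068 + 24735) + 30701 = 25803 + 30701 = 56504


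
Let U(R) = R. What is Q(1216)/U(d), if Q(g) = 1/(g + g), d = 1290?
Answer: 1/3137280 ≈ 3.1875e-7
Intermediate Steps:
Q(g) = 1/(2*g)
Q(1216)/U(d) = ((½)/1216)/1290 = ((½)*(1/1216))*(1/1290) = (1/2432)*(1/1290) = 1/3137280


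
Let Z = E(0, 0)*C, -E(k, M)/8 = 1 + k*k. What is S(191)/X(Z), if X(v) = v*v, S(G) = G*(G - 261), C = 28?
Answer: -955/3584 ≈ -0.26646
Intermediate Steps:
E(k, M) = -8 - 8*k² (E(k, M) = -8*(1 + k*k) = -8*(1 + k²) = -8 - 8*k²)
S(G) = G*(-261 + G)
Z = -224 (Z = (-8 - 8*0²)*28 = (-8 - 8*0)*28 = (-8 + 0)*28 = -8*28 = -224)
X(v) = v²
S(191)/X(Z) = (191*(-261 + 191))/((-224)²) = (191*(-70))/50176 = -13370*1/50176 = -955/3584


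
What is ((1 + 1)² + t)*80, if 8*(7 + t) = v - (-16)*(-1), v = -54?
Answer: -940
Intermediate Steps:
t = -63/4 (t = -7 + (-54 - (-16)*(-1))/8 = -7 + (-54 - 1*16)/8 = -7 + (-54 - 16)/8 = -7 + (⅛)*(-70) = -7 - 35/4 = -63/4 ≈ -15.750)
((1 + 1)² + t)*80 = ((1 + 1)² - 63/4)*80 = (2² - 63/4)*80 = (4 - 63/4)*80 = -47/4*80 = -940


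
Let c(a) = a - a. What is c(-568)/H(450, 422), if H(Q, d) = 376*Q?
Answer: 0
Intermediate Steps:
c(a) = 0
c(-568)/H(450, 422) = 0/((376*450)) = 0/169200 = 0*(1/169200) = 0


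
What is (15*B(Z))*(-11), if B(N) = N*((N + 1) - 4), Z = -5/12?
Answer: -11275/48 ≈ -234.90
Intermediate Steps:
Z = -5/12 (Z = -5*1/12 = -5/12 ≈ -0.41667)
B(N) = N*(-3 + N) (B(N) = N*((1 + N) - 4) = N*(-3 + N))
(15*B(Z))*(-11) = (15*(-5*(-3 - 5/12)/12))*(-11) = (15*(-5/12*(-41/12)))*(-11) = (15*(205/144))*(-11) = (1025/48)*(-11) = -11275/48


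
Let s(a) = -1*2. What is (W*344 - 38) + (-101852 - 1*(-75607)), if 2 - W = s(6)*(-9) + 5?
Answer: -33507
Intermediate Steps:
s(a) = -2
W = -21 (W = 2 - (-2*(-9) + 5) = 2 - (18 + 5) = 2 - 1*23 = 2 - 23 = -21)
(W*344 - 38) + (-101852 - 1*(-75607)) = (-21*344 - 38) + (-101852 - 1*(-75607)) = (-7224 - 38) + (-101852 + 75607) = -7262 - 26245 = -33507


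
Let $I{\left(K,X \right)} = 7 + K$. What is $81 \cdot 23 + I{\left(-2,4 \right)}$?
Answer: $1868$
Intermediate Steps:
$81 \cdot 23 + I{\left(-2,4 \right)} = 81 \cdot 23 + \left(7 - 2\right) = 1863 + 5 = 1868$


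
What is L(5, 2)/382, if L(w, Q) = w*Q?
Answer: 5/191 ≈ 0.026178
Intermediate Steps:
L(w, Q) = Q*w
L(5, 2)/382 = (2*5)/382 = 10*(1/382) = 5/191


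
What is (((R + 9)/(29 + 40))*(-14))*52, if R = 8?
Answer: -12376/69 ≈ -179.36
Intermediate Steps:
(((R + 9)/(29 + 40))*(-14))*52 = (((8 + 9)/(29 + 40))*(-14))*52 = ((17/69)*(-14))*52 = -238/69*52 = -12376/69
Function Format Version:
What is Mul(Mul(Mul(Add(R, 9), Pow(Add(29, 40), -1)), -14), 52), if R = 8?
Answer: Rational(-12376, 69) ≈ -179.36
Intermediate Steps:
Mul(Mul(Mul(Add(R, 9), Pow(Add(29, 40), -1)), -14), 52) = Mul(Mul(Mul(Add(8, 9), Pow(Add(29, 40), -1)), -14), 52) = Mul(Mul(Mul(17, Pow(69, -1)), -14), 52) = Mul(Mul(Mul(17, Rational(1, 69)), -14), 52) = Mul(Mul(Rational(17, 69), -14), 52) = Mul(Rational(-238, 69), 52) = Rational(-12376, 69)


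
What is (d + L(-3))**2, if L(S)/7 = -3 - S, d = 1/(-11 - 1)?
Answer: 1/144 ≈ 0.0069444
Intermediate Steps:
d = -1/12 (d = 1/(-12) = -1/12 ≈ -0.083333)
L(S) = -21 - 7*S (L(S) = 7*(-3 - S) = -21 - 7*S)
(d + L(-3))**2 = (-1/12 + (-21 - 7*(-3)))**2 = (-1/12 + (-21 + 21))**2 = (-1/12 + 0)**2 = (-1/12)**2 = 1/144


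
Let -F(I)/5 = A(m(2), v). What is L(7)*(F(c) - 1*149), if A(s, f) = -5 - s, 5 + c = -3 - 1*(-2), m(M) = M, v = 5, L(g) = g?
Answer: -798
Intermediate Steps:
c = -6 (c = -5 + (-3 - 1*(-2)) = -5 + (-3 + 2) = -5 - 1 = -6)
F(I) = 35 (F(I) = -5*(-5 - 1*2) = -5*(-5 - 2) = -5*(-7) = 35)
L(7)*(F(c) - 1*149) = 7*(35 - 1*149) = 7*(35 - 149) = 7*(-114) = -798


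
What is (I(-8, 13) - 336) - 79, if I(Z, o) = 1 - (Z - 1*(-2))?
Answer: -408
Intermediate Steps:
I(Z, o) = -1 - Z (I(Z, o) = 1 - (Z + 2) = 1 - (2 + Z) = 1 + (-2 - Z) = -1 - Z)
(I(-8, 13) - 336) - 79 = ((-1 - 1*(-8)) - 336) - 79 = ((-1 + 8) - 336) - 79 = (7 - 336) - 79 = -329 - 79 = -408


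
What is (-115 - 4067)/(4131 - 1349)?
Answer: -2091/1391 ≈ -1.5032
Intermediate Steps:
(-115 - 4067)/(4131 - 1349) = -4182/2782 = -4182*1/2782 = -2091/1391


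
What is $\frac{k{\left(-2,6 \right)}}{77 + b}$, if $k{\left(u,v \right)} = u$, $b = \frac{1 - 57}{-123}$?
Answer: $- \frac{246}{9527} \approx -0.025821$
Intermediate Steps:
$b = \frac{56}{123}$ ($b = \left(-56\right) \left(- \frac{1}{123}\right) = \frac{56}{123} \approx 0.45528$)
$\frac{k{\left(-2,6 \right)}}{77 + b} = \frac{1}{77 + \frac{56}{123}} \left(-2\right) = \frac{1}{\frac{9527}{123}} \left(-2\right) = \frac{123}{9527} \left(-2\right) = - \frac{246}{9527}$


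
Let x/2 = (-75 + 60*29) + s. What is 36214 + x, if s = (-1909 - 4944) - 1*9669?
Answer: 6500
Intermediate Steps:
s = -16522 (s = -6853 - 9669 = -16522)
x = -29714 (x = 2*((-75 + 60*29) - 16522) = 2*((-75 + 1740) - 16522) = 2*(1665 - 16522) = 2*(-14857) = -29714)
36214 + x = 36214 - 29714 = 6500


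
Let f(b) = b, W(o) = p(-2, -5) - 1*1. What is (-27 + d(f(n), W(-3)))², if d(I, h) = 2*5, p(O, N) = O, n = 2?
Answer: 289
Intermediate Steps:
W(o) = -3 (W(o) = -2 - 1*1 = -2 - 1 = -3)
d(I, h) = 10
(-27 + d(f(n), W(-3)))² = (-27 + 10)² = (-17)² = 289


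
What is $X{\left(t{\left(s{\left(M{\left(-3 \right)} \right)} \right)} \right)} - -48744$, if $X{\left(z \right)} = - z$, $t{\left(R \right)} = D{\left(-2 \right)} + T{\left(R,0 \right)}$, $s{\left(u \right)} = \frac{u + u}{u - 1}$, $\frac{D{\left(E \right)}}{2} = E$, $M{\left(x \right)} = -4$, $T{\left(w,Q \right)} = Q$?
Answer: $48748$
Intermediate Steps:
$D{\left(E \right)} = 2 E$
$s{\left(u \right)} = \frac{2 u}{-1 + u}$
$t{\left(R \right)} = -4$ ($t{\left(R \right)} = 2 \left(-2\right) + 0 = -4 + 0 = -4$)
$X{\left(t{\left(s{\left(M{\left(-3 \right)} \right)} \right)} \right)} - -48744 = \left(-1\right) \left(-4\right) - -48744 = 4 + 48744 = 48748$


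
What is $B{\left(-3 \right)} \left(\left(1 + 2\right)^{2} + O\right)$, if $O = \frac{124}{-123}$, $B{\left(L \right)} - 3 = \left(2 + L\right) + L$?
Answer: $- \frac{983}{123} \approx -7.9919$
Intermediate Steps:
$B{\left(L \right)} = 5 + 2 L$ ($B{\left(L \right)} = 3 + \left(\left(2 + L\right) + L\right) = 3 + \left(2 + 2 L\right) = 5 + 2 L$)
$O = - \frac{124}{123}$ ($O = 124 \left(- \frac{1}{123}\right) = - \frac{124}{123} \approx -1.0081$)
$B{\left(-3 \right)} \left(\left(1 + 2\right)^{2} + O\right) = \left(5 + 2 \left(-3\right)\right) \left(\left(1 + 2\right)^{2} - \frac{124}{123}\right) = \left(5 - 6\right) \left(3^{2} - \frac{124}{123}\right) = - (9 - \frac{124}{123}) = \left(-1\right) \frac{983}{123} = - \frac{983}{123}$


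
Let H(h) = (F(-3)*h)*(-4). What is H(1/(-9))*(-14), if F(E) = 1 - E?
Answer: -224/9 ≈ -24.889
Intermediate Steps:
H(h) = -16*h (H(h) = ((1 - 1*(-3))*h)*(-4) = ((1 + 3)*h)*(-4) = (4*h)*(-4) = -16*h)
H(1/(-9))*(-14) = -16/(-9)*(-14) = -16*(-⅑)*(-14) = (16/9)*(-14) = -224/9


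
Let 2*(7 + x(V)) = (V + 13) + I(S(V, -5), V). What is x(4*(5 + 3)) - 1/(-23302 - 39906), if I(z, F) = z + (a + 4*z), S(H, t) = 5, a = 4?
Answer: 1896241/63208 ≈ 30.000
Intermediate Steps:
I(z, F) = 4 + 5*z (I(z, F) = z + (4 + 4*z) = 4 + 5*z)
x(V) = 14 + V/2 (x(V) = -7 + ((V + 13) + (4 + 5*5))/2 = -7 + ((13 + V) + (4 + 25))/2 = -7 + ((13 + V) + 29)/2 = -7 + (42 + V)/2 = -7 + (21 + V/2) = 14 + V/2)
x(4*(5 + 3)) - 1/(-23302 - 39906) = (14 + (4*(5 + 3))/2) - 1/(-23302 - 39906) = (14 + (4*8)/2) - 1/(-63208) = (14 + (½)*32) - 1*(-1/63208) = (14 + 16) + 1/63208 = 30 + 1/63208 = 1896241/63208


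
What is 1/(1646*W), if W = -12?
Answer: -1/19752 ≈ -5.0628e-5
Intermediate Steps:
1/(1646*W) = 1/(1646*(-12)) = 1/(-19752) = -1/19752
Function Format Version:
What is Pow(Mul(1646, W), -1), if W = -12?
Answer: Rational(-1, 19752) ≈ -5.0628e-5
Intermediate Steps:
Pow(Mul(1646, W), -1) = Pow(Mul(1646, -12), -1) = Pow(-19752, -1) = Rational(-1, 19752)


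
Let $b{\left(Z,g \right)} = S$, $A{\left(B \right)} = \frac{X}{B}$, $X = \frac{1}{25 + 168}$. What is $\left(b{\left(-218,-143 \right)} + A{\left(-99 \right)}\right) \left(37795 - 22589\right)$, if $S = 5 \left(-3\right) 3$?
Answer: $- \frac{13074362096}{19107} \approx -6.8427 \cdot 10^{5}$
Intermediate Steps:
$X = \frac{1}{193} \approx 0.0051813$
$A{\left(B \right)} = \frac{1}{193 B}$
$S = -45$ ($S = \left(-15\right) 3 = -45$)
$b{\left(Z,g \right)} = -45$
$\left(b{\left(-218,-143 \right)} + A{\left(-99 \right)}\right) \left(37795 - 22589\right) = \left(-45 + \frac{1}{193 \left(-99\right)}\right) \left(37795 - 22589\right) = \left(-45 + \frac{1}{193} \left(- \frac{1}{99}\right)\right) 15206 = \left(-45 - \frac{1}{19107}\right) 15206 = \left(- \frac{859816}{19107}\right) 15206 = - \frac{13074362096}{19107}$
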